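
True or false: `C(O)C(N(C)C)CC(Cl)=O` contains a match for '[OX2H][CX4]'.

The pattern [OX2H][CX4] describes a hydroxyl oxygen bound to an sp3 (X4) carbon — an aliphatic alcohol.
The molecule carries a hydroxyl group (-OH), whose atoms satisfy every constraint of the query, so the pattern matches.

True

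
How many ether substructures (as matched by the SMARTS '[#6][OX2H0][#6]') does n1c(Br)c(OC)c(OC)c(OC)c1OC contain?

[#6][OX2H0][#6] is the SMARTS for an ether: an aliphatic oxygen bridging two carbons with no H on the oxygen.
The molecule carries 4 separate instances of a methoxy ether (-OCH3) meeting every constraint; each maps to a distinct set of atoms, giving 4 matches.

4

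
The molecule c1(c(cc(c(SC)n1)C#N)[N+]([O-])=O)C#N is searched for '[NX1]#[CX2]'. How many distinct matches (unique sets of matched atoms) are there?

2

[NX1]#[CX2] is the SMARTS for a nitrile: a nitrogen triple-bonded to a two-connected carbon.
The molecule carries 2 separate instances of a nitrile (-C#N) meeting every constraint; each maps to a distinct set of atoms, giving 2 matches.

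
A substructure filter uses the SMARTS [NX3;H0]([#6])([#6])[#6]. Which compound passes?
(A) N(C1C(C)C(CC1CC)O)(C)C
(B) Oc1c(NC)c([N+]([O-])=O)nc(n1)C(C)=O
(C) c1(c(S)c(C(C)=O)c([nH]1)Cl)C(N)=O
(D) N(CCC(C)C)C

[NX3;H0]([#6])([#6])[#6] describes a trivalent nitrogen with no H, bonded to three carbons (a tertiary amine).
(A) contains a dimethylamino group (-N(CH3)2), which satisfies every atom and bond constraint.
(B) has an N-methylamino group (-NHCH3) but the nitrogen still has one H (H1), not H0.
(C) has a primary amide (-C(=O)NH2) but the amide nitrogen has H2 and only one carbon neighbour.
(D) has an N-methylamino group (-NHCH3) but the nitrogen still has one H (H1), not H0.
So the answer is (A).

A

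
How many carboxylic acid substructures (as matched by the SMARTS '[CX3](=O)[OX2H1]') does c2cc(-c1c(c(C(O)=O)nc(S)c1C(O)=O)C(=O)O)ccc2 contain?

[CX3](=O)[OX2H1] is the SMARTS for a carboxylic acid: an sp2 carbon double-bonded to O and single-bonded to an -OH oxygen.
The molecule carries 3 separate instances of a carboxylic acid group (-C(=O)OH) meeting every constraint; each maps to a distinct set of atoms, giving 3 matches.

3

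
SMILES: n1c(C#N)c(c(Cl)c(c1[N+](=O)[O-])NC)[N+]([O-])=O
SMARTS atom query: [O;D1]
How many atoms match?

The query [O;D1] means: aliphatic oxygen bonded to exactly one heavy atom.
Check the 17 heavy atoms by environment: 1× n (aromatic, D2) → no; 5× c (aromatic, D3) → no; 1× C (D2) → no; 1× N (D1) → no; 2× N (charge +1, D3) → no; 2× O (charge -1, D1) → match; 2× O (D1) → match; 1× N (D2) → no; 1× C (D1) → no; 1× Cl (D1) → no.
Summing the matching environments: 2 + 2 = 4 matching atoms.

4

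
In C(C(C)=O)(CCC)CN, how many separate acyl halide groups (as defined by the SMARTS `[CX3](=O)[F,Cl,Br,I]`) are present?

0

[CX3](=O)[F,Cl,Br,I] is the SMARTS for an acyl halide: a carbonyl carbon bonded to a halogen.
No fragment in the molecule satisfies every constraint, giving 0 matches.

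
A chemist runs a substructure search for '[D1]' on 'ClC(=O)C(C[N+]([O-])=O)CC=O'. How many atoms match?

5

The query [D1] means: atom with exactly one heavy-atom neighbour (degree 1).
Check the 11 heavy atoms by environment: 3× C (D2) → no; 2× C (D3) → no; 3× O (D1) → match; 1× N (charge +1, D3) → no; 1× O (charge -1, D1) → match; 1× Cl (D1) → match.
Summing the matching environments: 3 + 1 + 1 = 5 matching atoms.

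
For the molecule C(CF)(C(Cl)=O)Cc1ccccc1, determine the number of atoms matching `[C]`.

4

The query [C] means: uppercase C matches aliphatic (non-aromatic) carbon only.
Check the 13 heavy atoms by environment: 4× C → match; 1× O → no; 1× Cl → no; 6× c (aromatic) → no; 1× F → no.
That gives 4 matching atoms.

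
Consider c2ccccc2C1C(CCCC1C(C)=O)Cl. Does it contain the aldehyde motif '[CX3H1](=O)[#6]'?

No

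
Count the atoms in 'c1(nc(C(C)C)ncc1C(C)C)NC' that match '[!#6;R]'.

2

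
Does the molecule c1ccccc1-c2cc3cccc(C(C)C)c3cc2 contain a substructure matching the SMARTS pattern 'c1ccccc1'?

Yes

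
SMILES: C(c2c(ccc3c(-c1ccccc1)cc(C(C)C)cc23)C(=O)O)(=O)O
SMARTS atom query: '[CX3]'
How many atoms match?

The query [CX3] means: C with X3: aliphatic carbon with exactly 3 total connections.
Check the 25 heavy atoms by environment: 16× c (aromatic, X3) → no; 3× C (X4) → no; 2× C (X3) → match; 2× O (X1) → no; 2× O (X2) → no.
That gives 2 matching atoms.

2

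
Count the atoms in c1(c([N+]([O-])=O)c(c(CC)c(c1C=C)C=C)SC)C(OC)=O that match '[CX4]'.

The query [CX4] means: C with X4: aliphatic carbon with exactly 4 total connections (bonds + H).
Check the 21 heavy atoms by environment: 6× c (aromatic, X3) → no; 5× C (X3) → no; 1× S (X2) → no; 4× C (X4) → match; 2× O (X1) → no; 1× O (X2) → no; 1× N (charge +1, X3) → no; 1× O (charge -1, X1) → no.
That gives 4 matching atoms.

4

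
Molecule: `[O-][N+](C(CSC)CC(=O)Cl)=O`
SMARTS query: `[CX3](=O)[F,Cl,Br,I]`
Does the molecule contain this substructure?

The pattern [CX3](=O)[F,Cl,Br,I] describes a carbonyl carbon bonded to a halogen — an acyl halide.
The molecule carries an acyl chloride (-C(=O)Cl), whose atoms satisfy every constraint of the query, so the pattern matches.

Yes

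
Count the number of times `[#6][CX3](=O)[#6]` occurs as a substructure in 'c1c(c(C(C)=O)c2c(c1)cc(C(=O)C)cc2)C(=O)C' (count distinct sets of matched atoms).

3

[#6][CX3](=O)[#6] is the SMARTS for a ketone: a carbonyl carbon (no H) flanked by two carbons.
The molecule carries 3 separate instances of an acetyl/ketone group (-C(=O)CH3) meeting every constraint; each maps to a distinct set of atoms, giving 3 matches.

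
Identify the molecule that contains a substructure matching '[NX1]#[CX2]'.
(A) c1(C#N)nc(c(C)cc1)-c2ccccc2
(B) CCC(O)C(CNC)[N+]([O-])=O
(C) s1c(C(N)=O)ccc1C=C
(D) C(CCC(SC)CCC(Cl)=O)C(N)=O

[NX1]#[CX2] describes a nitrogen triple-bonded to a two-connected carbon (a nitrile).
(A) contains a nitrile (-C#N), which satisfies every atom and bond constraint.
(B) has a nitro group (-[N+](=O)[O-]) but there is no C#N triple bond.
(C) has a primary amide (-C(=O)NH2) but the nitrogen is NX3, not NX1.
(D) has a primary amide (-C(=O)NH2) but the nitrogen is NX3, not NX1.
So the answer is (A).

A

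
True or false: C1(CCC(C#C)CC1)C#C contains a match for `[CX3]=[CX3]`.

False

The pattern [CX3]=[CX3] describes a non-aromatic C=C double bond between two sp2 carbons — an alkene.
The closest candidate here is an ethynyl group (-C#CH), but the C-C bond is a triple bond, not a double bond. No other fragment satisfies the full query, so there is no match.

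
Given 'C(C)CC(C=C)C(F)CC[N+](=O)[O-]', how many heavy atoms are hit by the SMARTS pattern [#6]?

9

The query [#6] means: #6 matches any atom with atomic number 6 (carbon, aromatic or aliphatic).
Check the 13 heavy atoms by environment: 9× C → match; 1× F → no; 1× N (charge +1) → no; 1× O (charge -1) → no; 1× O → no.
That gives 9 matching atoms.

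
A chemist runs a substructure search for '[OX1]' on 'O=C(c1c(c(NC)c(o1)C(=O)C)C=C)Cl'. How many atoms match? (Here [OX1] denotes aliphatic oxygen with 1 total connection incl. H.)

Check the 15 heavy atoms by environment: 1× o (aromatic, X2) → no; 4× c (aromatic, X3) → no; 4× C (X3) → no; 2× O (X1) → match; 1× Cl (X1) → no; 2× C (X4) → no; 1× N (X3) → no.
That gives 2 matching atoms.

2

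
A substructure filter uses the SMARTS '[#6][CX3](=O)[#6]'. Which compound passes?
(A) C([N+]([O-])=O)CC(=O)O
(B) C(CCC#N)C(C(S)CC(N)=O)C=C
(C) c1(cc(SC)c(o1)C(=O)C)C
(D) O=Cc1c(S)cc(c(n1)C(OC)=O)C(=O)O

C

[#6][CX3](=O)[#6] describes a carbonyl carbon (no H) flanked by two carbons (a ketone).
(A) has a carboxylic acid group (-C(=O)OH) but one neighbour of the carbonyl carbon is O, not C.
(B) has a primary amide (-C(=O)NH2) but one neighbour of the carbonyl carbon is N, not C.
(C) contains an acetyl/ketone group (-C(=O)CH3), which satisfies every atom and bond constraint.
(D) has a methyl-ester group (-C(=O)OCH3) but one neighbour of the carbonyl carbon is O, not C.
So the answer is (C).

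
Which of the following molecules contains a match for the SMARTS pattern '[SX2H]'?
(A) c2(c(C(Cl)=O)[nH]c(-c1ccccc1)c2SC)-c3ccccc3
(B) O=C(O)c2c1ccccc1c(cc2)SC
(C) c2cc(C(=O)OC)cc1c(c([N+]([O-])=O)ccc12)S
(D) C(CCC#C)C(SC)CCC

C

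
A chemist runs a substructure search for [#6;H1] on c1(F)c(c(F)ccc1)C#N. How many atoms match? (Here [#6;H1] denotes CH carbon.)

The query [#6;H1] means: any carbon bearing exactly one hydrogen.
Check the 10 heavy atoms by environment: 3× c (aromatic, H1) → match; 3× c (aromatic, H0) → no; 1× C (H0) → no; 1× N (H0) → no; 2× F (H0) → no.
That gives 3 matching atoms.

3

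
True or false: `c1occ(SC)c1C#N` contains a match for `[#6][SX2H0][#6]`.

True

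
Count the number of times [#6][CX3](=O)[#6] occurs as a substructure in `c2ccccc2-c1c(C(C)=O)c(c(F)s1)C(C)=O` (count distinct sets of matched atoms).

2

[#6][CX3](=O)[#6] is the SMARTS for a ketone: a carbonyl carbon (no H) flanked by two carbons.
The molecule carries 2 separate instances of an acetyl/ketone group (-C(=O)CH3) meeting every constraint; each maps to a distinct set of atoms, giving 2 matches.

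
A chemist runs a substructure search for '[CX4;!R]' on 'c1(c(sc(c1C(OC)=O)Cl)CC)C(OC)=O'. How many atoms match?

4

Check the 16 heavy atoms by environment: 1× s (aromatic, X2, in 5-ring) → no; 4× c (aromatic, X3, in 5-ring) → no; 2× C (X3, acyclic) → no; 2× O (X1, acyclic) → no; 2× O (X2, acyclic) → no; 4× C (X4, acyclic) → match; 1× Cl (X1, acyclic) → no.
That gives 4 matching atoms.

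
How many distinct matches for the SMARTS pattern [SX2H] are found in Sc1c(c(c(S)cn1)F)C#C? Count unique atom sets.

[SX2H] is the SMARTS for a thiol: an aliphatic sulfur with two connections, one being H.
The molecule carries 2 separate instances of a thiol (-SH) meeting every constraint; each maps to a distinct set of atoms, giving 2 matches.

2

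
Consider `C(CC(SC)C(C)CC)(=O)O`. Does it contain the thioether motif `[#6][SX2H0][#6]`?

Yes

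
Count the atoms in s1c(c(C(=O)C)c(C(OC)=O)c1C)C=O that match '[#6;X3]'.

7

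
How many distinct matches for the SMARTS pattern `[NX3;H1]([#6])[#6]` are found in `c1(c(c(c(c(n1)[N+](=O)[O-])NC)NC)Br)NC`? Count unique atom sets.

3

[NX3;H1]([#6])[#6] is the SMARTS for a secondary amine: a trivalent nitrogen with one H, bonded to two carbons.
The molecule carries 3 separate instances of an N-methylamino group (-NHCH3) meeting every constraint; each maps to a distinct set of atoms, giving 3 matches.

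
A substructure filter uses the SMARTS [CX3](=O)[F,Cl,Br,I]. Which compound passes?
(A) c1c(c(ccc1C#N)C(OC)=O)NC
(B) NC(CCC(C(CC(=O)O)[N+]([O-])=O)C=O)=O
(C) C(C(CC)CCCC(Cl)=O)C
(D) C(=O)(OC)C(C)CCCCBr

[CX3](=O)[F,Cl,Br,I] describes a carbonyl carbon bonded to a halogen (an acyl halide).
(A) has a methyl-ester group (-C(=O)OCH3) but the carbonyl is bonded to -O-C, not to a halogen.
(B) has a carboxylic acid group (-C(=O)OH) but the carbonyl is bonded to -OH, not to a halogen.
(C) contains an acyl chloride (-C(=O)Cl), which satisfies every atom and bond constraint.
(D) has a methyl-ester group (-C(=O)OCH3) but the carbonyl is bonded to -O-C, not to a halogen.
So the answer is (C).

C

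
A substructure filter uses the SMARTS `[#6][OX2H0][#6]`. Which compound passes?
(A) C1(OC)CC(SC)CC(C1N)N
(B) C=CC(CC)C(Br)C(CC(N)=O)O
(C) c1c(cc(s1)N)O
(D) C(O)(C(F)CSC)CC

A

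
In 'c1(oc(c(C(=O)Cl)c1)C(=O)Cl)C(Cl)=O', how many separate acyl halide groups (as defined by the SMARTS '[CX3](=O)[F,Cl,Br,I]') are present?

[CX3](=O)[F,Cl,Br,I] is the SMARTS for an acyl halide: a carbonyl carbon bonded to a halogen.
The molecule carries 3 separate instances of an acyl chloride (-C(=O)Cl) meeting every constraint; each maps to a distinct set of atoms, giving 3 matches.

3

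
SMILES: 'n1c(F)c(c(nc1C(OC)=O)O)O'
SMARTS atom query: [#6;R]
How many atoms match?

4

The query [#6;R] means: carbon that is part of a ring.
Check the 13 heavy atoms by environment: 2× n (aromatic, in 6-ring) → no; 4× c (aromatic, in 6-ring) → match; 4× O (acyclic) → no; 1× F (acyclic) → no; 2× C (acyclic) → no.
That gives 4 matching atoms.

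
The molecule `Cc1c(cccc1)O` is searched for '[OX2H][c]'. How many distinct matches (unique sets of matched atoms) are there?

[OX2H][c] is the SMARTS for a phenol: a hydroxyl oxygen attached to an aromatic carbon.
Exactly one fragment in the molecule meets all constraints, giving 1 match.

1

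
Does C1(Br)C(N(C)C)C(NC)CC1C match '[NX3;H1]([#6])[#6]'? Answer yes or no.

The pattern [NX3;H1]([#6])[#6] describes a trivalent nitrogen with one H, bonded to two carbons — a secondary amine.
The molecule carries an N-methylamino group (-NHCH3), whose atoms satisfy every constraint of the query, so the pattern matches.

Yes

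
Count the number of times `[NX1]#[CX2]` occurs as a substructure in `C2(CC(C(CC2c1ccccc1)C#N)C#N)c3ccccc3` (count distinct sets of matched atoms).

[NX1]#[CX2] is the SMARTS for a nitrile: a nitrogen triple-bonded to a two-connected carbon.
The molecule carries 2 separate instances of a nitrile (-C#N) meeting every constraint; each maps to a distinct set of atoms, giving 2 matches.

2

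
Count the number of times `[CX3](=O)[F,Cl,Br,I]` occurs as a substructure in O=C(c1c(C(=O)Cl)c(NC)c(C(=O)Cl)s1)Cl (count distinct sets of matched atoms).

[CX3](=O)[F,Cl,Br,I] is the SMARTS for an acyl halide: a carbonyl carbon bonded to a halogen.
The molecule carries 3 separate instances of an acyl chloride (-C(=O)Cl) meeting every constraint; each maps to a distinct set of atoms, giving 3 matches.

3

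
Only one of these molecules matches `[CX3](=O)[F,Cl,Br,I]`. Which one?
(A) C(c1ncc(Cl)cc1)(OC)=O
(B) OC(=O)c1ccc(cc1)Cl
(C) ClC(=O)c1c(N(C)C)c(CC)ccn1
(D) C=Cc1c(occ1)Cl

C

[CX3](=O)[F,Cl,Br,I] describes a carbonyl carbon bonded to a halogen (an acyl halide).
(A) has a methyl-ester group (-C(=O)OCH3) but the carbonyl is bonded to -O-C, not to a halogen.
(B) has a carboxylic acid group (-C(=O)OH) but the carbonyl is bonded to -OH, not to a halogen.
(C) contains an acyl chloride (-C(=O)Cl), which satisfies every atom and bond constraint.
(D) has a chloro substituent but the Cl is not on a carbonyl carbon.
So the answer is (C).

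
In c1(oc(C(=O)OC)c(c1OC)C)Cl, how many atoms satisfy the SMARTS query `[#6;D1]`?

The query [#6;D1] means: carbon bonded to exactly one heavy atom.
Check the 13 heavy atoms by environment: 1× o (aromatic, D2) → no; 4× c (aromatic, D3) → no; 3× C (D1) → match; 2× O (D2) → no; 1× Cl (D1) → no; 1× C (D3) → no; 1× O (D1) → no.
That gives 3 matching atoms.

3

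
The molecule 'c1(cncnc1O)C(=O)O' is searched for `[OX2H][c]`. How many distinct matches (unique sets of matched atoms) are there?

1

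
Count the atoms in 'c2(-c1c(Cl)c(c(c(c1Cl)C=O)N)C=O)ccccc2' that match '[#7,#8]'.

3

The query [#7,#8] means: nitrogen or oxygen (comma = OR).
Check the 19 heavy atoms by environment: 12× c (aromatic) → no; 2× Cl → no; 2× C → no; 2× O → match; 1× N → match.
Summing the matching environments: 2 + 1 = 3 matching atoms.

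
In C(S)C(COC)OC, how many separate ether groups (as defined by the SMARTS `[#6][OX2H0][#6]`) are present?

[#6][OX2H0][#6] is the SMARTS for an ether: an aliphatic oxygen bridging two carbons with no H on the oxygen.
The molecule carries 2 separate instances of a methoxy ether (-OCH3) meeting every constraint; each maps to a distinct set of atoms, giving 2 matches.

2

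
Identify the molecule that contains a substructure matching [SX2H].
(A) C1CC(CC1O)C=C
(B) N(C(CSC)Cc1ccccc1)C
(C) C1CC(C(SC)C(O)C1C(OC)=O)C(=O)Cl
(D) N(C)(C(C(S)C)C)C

[SX2H] describes an aliphatic sulfur with two connections, one being H (a thiol).
(A) has a hydroxyl group (-OH) but it is an -OH, not an -SH.
(B) has a methylthio ether (-SCH3) but the sulfur has H0 (bonded to two carbons), not H1.
(C) has a hydroxyl group (-OH) but it is an -OH, not an -SH.
(D) contains a thiol (-SH), which satisfies every atom and bond constraint.
So the answer is (D).

D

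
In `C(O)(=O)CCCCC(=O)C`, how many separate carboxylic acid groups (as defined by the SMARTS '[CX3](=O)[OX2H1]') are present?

[CX3](=O)[OX2H1] is the SMARTS for a carboxylic acid: an sp2 carbon double-bonded to O and single-bonded to an -OH oxygen.
Exactly one fragment in the molecule meets all constraints, giving 1 match.

1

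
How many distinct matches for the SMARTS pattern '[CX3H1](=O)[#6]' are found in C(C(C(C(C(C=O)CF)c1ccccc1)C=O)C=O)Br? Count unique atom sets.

3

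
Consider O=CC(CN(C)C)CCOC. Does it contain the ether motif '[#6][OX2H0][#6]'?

Yes

The pattern [#6][OX2H0][#6] describes an aliphatic oxygen bridging two carbons with no H on the oxygen — an ether.
The molecule carries a methoxy ether (-OCH3), whose atoms satisfy every constraint of the query, so the pattern matches.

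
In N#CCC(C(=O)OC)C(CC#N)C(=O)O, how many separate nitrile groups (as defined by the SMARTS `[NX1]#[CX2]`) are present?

[NX1]#[CX2] is the SMARTS for a nitrile: a nitrogen triple-bonded to a two-connected carbon.
The molecule carries 2 separate instances of a nitrile (-C#N) meeting every constraint; each maps to a distinct set of atoms, giving 2 matches.

2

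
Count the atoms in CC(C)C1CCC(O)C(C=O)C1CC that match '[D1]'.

The query [D1] means: atom with exactly one heavy-atom neighbour (degree 1).
Check the 14 heavy atoms by environment: 5× C (D3) → no; 4× C (D2) → no; 3× C (D1) → match; 2× O (D1) → match.
Summing the matching environments: 3 + 2 = 5 matching atoms.

5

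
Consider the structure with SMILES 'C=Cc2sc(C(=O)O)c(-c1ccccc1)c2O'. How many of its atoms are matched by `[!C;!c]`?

Check the 17 heavy atoms by environment: 1× s (aromatic) → match; 10× c (aromatic) → no; 3× C → no; 3× O → match.
Summing the matching environments: 1 + 3 = 4 matching atoms.

4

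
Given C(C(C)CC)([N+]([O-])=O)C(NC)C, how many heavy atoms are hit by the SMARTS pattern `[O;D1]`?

The query [O;D1] means: aliphatic oxygen bonded to exactly one heavy atom.
Check the 12 heavy atoms by environment: 4× C (D1) → no; 3× C (D3) → no; 1× C (D2) → no; 1× N (D2) → no; 1× N (charge +1, D3) → no; 1× O (charge -1, D1) → match; 1× O (D1) → match.
Summing the matching environments: 1 + 1 = 2 matching atoms.

2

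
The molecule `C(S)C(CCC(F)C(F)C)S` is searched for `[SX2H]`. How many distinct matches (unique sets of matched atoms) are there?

[SX2H] is the SMARTS for a thiol: an aliphatic sulfur with two connections, one being H.
The molecule carries 2 separate instances of a thiol (-SH) meeting every constraint; each maps to a distinct set of atoms, giving 2 matches.

2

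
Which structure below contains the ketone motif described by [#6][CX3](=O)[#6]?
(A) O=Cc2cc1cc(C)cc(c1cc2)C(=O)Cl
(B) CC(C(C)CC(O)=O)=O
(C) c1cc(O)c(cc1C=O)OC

B

[#6][CX3](=O)[#6] describes a carbonyl carbon (no H) flanked by two carbons (a ketone).
(A) has an aldehyde (-CHO) but the carbonyl carbon has H1, so it is not flanked by two carbons.
(B) contains an acetyl/ketone group (-C(=O)CH3), which satisfies every atom and bond constraint.
(C) has an aldehyde (-CHO) but the carbonyl carbon has H1, so it is not flanked by two carbons.
So the answer is (B).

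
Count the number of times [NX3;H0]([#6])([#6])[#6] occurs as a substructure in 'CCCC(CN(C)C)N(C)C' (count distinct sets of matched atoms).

[NX3;H0]([#6])([#6])[#6] is the SMARTS for a tertiary amine: a trivalent nitrogen with no H, bonded to three carbons.
The molecule carries 2 separate instances of a dimethylamino group (-N(CH3)2) meeting every constraint; each maps to a distinct set of atoms, giving 2 matches.

2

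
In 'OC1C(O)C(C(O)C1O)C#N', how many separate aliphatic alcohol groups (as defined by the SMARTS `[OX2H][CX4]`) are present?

4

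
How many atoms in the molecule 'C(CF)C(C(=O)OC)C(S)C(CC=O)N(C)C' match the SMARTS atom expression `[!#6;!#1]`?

6

The query [!#6;!#1] means: not carbon and not hydrogen — any heteroatom.
Check the 17 heavy atoms by environment: 11× C → no; 3× O → match; 1× S → match; 1× N → match; 1× F → match.
Summing the matching environments: 3 + 1 + 1 + 1 = 6 matching atoms.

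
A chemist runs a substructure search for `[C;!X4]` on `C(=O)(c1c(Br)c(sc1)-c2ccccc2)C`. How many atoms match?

1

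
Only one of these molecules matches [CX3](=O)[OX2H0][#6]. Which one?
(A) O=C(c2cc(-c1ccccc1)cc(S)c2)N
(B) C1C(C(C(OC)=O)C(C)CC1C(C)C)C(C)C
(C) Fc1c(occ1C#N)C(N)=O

B

[CX3](=O)[OX2H0][#6] describes a carbonyl carbon bonded to an oxygen that is itself bonded to carbon (no H on that O) (an ester).
(A) has a primary amide (-C(=O)NH2) but the carbonyl is bonded to N, not to an O-C linkage.
(B) contains a methyl-ester group (-C(=O)OCH3), which satisfies every atom and bond constraint.
(C) has a primary amide (-C(=O)NH2) but the carbonyl is bonded to N, not to an O-C linkage.
So the answer is (B).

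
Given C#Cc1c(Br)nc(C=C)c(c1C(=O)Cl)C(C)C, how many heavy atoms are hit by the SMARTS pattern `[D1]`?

7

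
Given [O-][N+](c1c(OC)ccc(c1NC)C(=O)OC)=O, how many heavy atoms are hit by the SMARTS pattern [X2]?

2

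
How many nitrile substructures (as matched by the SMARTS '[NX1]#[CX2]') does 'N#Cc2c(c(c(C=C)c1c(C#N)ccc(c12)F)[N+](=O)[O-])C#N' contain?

3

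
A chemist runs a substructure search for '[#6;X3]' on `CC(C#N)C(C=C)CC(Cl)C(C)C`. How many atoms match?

2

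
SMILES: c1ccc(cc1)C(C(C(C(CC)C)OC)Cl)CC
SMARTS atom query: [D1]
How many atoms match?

The query [D1] means: atom with exactly one heavy-atom neighbour (degree 1).
Check the 18 heavy atoms by environment: 2× C (D2) → no; 4× C (D3) → no; 4× C (D1) → match; 1× c (aromatic, D3) → no; 5× c (aromatic, D2) → no; 1× O (D2) → no; 1× Cl (D1) → match.
Summing the matching environments: 4 + 1 = 5 matching atoms.

5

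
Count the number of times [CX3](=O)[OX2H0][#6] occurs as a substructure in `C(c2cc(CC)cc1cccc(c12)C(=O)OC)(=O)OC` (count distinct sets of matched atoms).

[CX3](=O)[OX2H0][#6] is the SMARTS for an ester: a carbonyl carbon bonded to an oxygen that is itself bonded to carbon (no H on that O).
The molecule carries 2 separate instances of a methyl-ester group (-C(=O)OCH3) meeting every constraint; each maps to a distinct set of atoms, giving 2 matches.

2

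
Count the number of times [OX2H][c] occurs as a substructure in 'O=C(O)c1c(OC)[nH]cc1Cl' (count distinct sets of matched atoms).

0

[OX2H][c] is the SMARTS for a phenol: a hydroxyl oxygen attached to an aromatic carbon.
The molecule has a methoxy ether (-OCH3), but the oxygen has H0, not H1; nothing else fits, so there are 0 matches.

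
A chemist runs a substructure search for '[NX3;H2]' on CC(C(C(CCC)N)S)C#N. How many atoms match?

1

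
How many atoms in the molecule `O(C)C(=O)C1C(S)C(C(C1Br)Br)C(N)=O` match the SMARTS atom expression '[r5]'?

5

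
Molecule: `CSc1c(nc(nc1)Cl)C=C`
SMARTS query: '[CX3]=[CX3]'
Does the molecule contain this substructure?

The pattern [CX3]=[CX3] describes a non-aromatic C=C double bond between two sp2 carbons — an alkene.
The molecule carries a vinyl group (-CH=CH2), whose atoms satisfy every constraint of the query, so the pattern matches.

Yes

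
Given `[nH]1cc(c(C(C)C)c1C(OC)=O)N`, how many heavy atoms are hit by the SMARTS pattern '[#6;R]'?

The query [#6;R] means: carbon that is part of a ring.
Check the 13 heavy atoms by environment: 1× n (aromatic, in 5-ring) → no; 4× c (aromatic, in 5-ring) → match; 5× C (acyclic) → no; 2× O (acyclic) → no; 1× N (acyclic) → no.
That gives 4 matching atoms.

4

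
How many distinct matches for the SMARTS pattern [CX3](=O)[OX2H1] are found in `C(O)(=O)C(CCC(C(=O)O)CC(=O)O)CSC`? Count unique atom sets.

3

[CX3](=O)[OX2H1] is the SMARTS for a carboxylic acid: an sp2 carbon double-bonded to O and single-bonded to an -OH oxygen.
The molecule carries 3 separate instances of a carboxylic acid group (-C(=O)OH) meeting every constraint; each maps to a distinct set of atoms, giving 3 matches.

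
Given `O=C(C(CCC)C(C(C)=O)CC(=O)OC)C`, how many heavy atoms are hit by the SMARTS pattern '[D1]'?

7

The query [D1] means: atom with exactly one heavy-atom neighbour (degree 1).
Check the 16 heavy atoms by environment: 3× C (D2) → no; 5× C (D3) → no; 3× O (D1) → match; 1× O (D2) → no; 4× C (D1) → match.
Summing the matching environments: 3 + 4 = 7 matching atoms.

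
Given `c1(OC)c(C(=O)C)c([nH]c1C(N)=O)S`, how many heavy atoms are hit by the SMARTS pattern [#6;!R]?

The query [#6;!R] means: carbon not in any ring.
Check the 14 heavy atoms by environment: 1× n (aromatic, in 5-ring) → no; 4× c (aromatic, in 5-ring) → no; 3× O (acyclic) → no; 4× C (acyclic) → match; 1× N (acyclic) → no; 1× S (acyclic) → no.
That gives 4 matching atoms.

4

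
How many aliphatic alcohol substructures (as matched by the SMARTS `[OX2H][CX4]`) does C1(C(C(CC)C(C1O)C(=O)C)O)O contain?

[OX2H][CX4] is the SMARTS for an aliphatic alcohol: a hydroxyl oxygen bound to an sp3 (X4) carbon.
The molecule carries 3 separate instances of a hydroxyl group (-OH) meeting every constraint; each maps to a distinct set of atoms, giving 3 matches.

3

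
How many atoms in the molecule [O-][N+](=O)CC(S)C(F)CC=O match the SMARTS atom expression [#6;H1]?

The query [#6;H1] means: any carbon bearing exactly one hydrogen.
Check the 11 heavy atoms by environment: 2× C (H2) → no; 3× C (H1) → match; 1× S (H1) → no; 1× N (charge +1, H0) → no; 1× O (charge -1, H0) → no; 2× O (H0) → no; 1× F (H0) → no.
That gives 3 matching atoms.

3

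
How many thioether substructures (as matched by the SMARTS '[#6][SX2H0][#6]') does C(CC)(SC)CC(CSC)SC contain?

3

[#6][SX2H0][#6] is the SMARTS for a thioether: an aliphatic sulfur bridging two carbons with no H on the sulfur.
The molecule carries 3 separate instances of a methylthio ether (-SCH3) meeting every constraint; each maps to a distinct set of atoms, giving 3 matches.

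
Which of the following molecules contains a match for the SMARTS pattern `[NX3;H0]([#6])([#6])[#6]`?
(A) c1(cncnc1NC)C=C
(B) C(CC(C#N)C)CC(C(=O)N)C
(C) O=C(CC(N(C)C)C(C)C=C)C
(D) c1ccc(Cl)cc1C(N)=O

[NX3;H0]([#6])([#6])[#6] describes a trivalent nitrogen with no H, bonded to three carbons (a tertiary amine).
(A) has an N-methylamino group (-NHCH3) but the nitrogen still has one H (H1), not H0.
(B) has a primary amide (-C(=O)NH2) but the amide nitrogen has H2 and only one carbon neighbour.
(C) contains a dimethylamino group (-N(CH3)2), which satisfies every atom and bond constraint.
(D) has a primary amide (-C(=O)NH2) but the amide nitrogen has H2 and only one carbon neighbour.
So the answer is (C).

C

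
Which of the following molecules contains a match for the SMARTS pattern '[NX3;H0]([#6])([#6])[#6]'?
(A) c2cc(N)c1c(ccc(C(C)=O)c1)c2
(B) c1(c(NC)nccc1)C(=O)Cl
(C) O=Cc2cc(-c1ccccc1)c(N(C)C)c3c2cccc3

C

[NX3;H0]([#6])([#6])[#6] describes a trivalent nitrogen with no H, bonded to three carbons (a tertiary amine).
(A) has a primary amino group (-NH2) but the nitrogen has H2, not H0 with three carbons.
(B) has an N-methylamino group (-NHCH3) but the nitrogen still has one H (H1), not H0.
(C) contains a dimethylamino group (-N(CH3)2), which satisfies every atom and bond constraint.
So the answer is (C).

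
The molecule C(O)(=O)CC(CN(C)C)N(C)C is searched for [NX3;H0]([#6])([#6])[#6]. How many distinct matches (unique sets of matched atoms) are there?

[NX3;H0]([#6])([#6])[#6] is the SMARTS for a tertiary amine: a trivalent nitrogen with no H, bonded to three carbons.
The molecule carries 2 separate instances of a dimethylamino group (-N(CH3)2) meeting every constraint; each maps to a distinct set of atoms, giving 2 matches.

2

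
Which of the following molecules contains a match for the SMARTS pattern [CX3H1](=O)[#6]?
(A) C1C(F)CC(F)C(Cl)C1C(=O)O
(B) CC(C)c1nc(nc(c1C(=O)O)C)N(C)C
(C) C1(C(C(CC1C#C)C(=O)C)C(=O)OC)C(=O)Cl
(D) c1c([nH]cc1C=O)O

D

[CX3H1](=O)[#6] describes an sp2 carbon with one H, double-bonded to O and single-bonded to carbon (an aldehyde).
(A) has a carboxylic acid group (-C(=O)OH) but the carbonyl carbon has H0 and is bonded to O, not H1.
(B) has a carboxylic acid group (-C(=O)OH) but the carbonyl carbon has H0 and is bonded to O, not H1.
(C) has an acetyl/ketone group (-C(=O)CH3) but the carbonyl carbon has H0 (two carbon neighbours), not H1.
(D) contains an aldehyde (-CHO), which satisfies every atom and bond constraint.
So the answer is (D).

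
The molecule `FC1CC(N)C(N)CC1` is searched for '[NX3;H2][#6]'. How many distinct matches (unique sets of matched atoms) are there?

2

[NX3;H2][#6] is the SMARTS for a primary amine: a trivalent nitrogen with two H attached to carbon.
The molecule carries 2 separate instances of a primary amino group (-NH2) meeting every constraint; each maps to a distinct set of atoms, giving 2 matches.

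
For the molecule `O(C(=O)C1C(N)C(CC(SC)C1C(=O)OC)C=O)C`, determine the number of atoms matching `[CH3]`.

3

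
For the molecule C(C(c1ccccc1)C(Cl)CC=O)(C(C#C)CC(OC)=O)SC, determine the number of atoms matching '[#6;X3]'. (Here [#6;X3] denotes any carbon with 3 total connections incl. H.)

The query [#6;X3] means: any carbon (aromatic or not) with three total connections.
Check the 23 heavy atoms by environment: 8× C (X4) → no; 2× C (X3) → match; 2× O (X1) → no; 1× O (X2) → no; 6× c (aromatic, X3) → match; 2× C (X2) → no; 1× S (X2) → no; 1× Cl (X1) → no.
Summing the matching environments: 2 + 6 = 8 matching atoms.

8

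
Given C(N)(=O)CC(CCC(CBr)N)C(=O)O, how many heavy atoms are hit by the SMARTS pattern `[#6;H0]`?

2

Check the 14 heavy atoms by environment: 4× C (H2) → no; 2× C (H1) → no; 2× C (H0) → match; 2× O (H0) → no; 1× O (H1) → no; 1× Br (H0) → no; 2× N (H2) → no.
That gives 2 matching atoms.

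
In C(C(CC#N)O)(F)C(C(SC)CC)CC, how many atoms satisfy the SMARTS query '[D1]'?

6

The query [D1] means: atom with exactly one heavy-atom neighbour (degree 1).
Check the 15 heavy atoms by environment: 4× C (D2) → no; 4× C (D3) → no; 3× C (D1) → match; 1× N (D1) → match; 1× O (D1) → match; 1× F (D1) → match; 1× S (D2) → no.
Summing the matching environments: 3 + 1 + 1 + 1 = 6 matching atoms.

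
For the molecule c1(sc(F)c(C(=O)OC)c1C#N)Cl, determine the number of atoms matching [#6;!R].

3

Check the 13 heavy atoms by environment: 1× s (aromatic, in 5-ring) → no; 4× c (aromatic, in 5-ring) → no; 1× Cl (acyclic) → no; 3× C (acyclic) → match; 1× N (acyclic) → no; 2× O (acyclic) → no; 1× F (acyclic) → no.
That gives 3 matching atoms.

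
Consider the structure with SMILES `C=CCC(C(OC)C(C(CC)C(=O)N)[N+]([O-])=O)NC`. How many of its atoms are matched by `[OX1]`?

3

The query [OX1] means: aliphatic oxygen with one total connection — typically a carbonyl =O or an oxide.
Check the 19 heavy atoms by environment: 9× C (X4) → no; 1× O (X2) → no; 3× C (X3) → no; 2× O (X1) → match; 2× N (X3) → no; 1× N (charge +1, X3) → no; 1× O (charge -1, X1) → match.
Summing the matching environments: 2 + 1 = 3 matching atoms.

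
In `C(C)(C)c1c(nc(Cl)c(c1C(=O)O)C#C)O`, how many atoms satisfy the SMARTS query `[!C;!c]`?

5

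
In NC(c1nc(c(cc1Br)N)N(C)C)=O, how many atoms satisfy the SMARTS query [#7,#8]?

5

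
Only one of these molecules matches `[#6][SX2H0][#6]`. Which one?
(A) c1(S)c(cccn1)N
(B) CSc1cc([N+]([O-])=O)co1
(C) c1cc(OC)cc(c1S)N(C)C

B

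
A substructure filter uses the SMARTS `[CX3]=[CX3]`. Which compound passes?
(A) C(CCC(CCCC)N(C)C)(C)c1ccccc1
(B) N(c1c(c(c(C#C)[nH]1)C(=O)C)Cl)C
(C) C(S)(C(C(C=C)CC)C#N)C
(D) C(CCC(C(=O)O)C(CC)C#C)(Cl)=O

C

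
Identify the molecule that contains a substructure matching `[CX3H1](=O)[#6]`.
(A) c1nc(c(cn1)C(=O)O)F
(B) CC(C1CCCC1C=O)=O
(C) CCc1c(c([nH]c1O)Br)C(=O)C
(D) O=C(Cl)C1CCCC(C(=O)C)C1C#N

B

[CX3H1](=O)[#6] describes an sp2 carbon with one H, double-bonded to O and single-bonded to carbon (an aldehyde).
(A) has a carboxylic acid group (-C(=O)OH) but the carbonyl carbon has H0 and is bonded to O, not H1.
(B) contains an aldehyde (-CHO), which satisfies every atom and bond constraint.
(C) has an acetyl/ketone group (-C(=O)CH3) but the carbonyl carbon has H0 (two carbon neighbours), not H1.
(D) has an acetyl/ketone group (-C(=O)CH3) but the carbonyl carbon has H0 (two carbon neighbours), not H1.
So the answer is (B).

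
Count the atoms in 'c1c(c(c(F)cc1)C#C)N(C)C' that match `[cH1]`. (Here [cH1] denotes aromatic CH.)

3

The query [cH1] means: aromatic carbon bearing exactly one hydrogen.
Check the 12 heavy atoms by environment: 3× c (aromatic, H0) → no; 3× c (aromatic, H1) → match; 1× N (H0) → no; 2× C (H3) → no; 1× C (H0) → no; 1× C (H1) → no; 1× F (H0) → no.
That gives 3 matching atoms.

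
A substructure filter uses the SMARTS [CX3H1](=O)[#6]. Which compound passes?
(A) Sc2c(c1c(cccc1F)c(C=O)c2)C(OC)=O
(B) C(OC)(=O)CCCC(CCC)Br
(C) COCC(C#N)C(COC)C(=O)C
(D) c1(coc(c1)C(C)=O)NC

A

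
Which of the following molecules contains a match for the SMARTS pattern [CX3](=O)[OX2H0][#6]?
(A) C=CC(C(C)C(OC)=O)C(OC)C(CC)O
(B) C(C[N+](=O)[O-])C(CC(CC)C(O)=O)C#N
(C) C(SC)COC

[CX3](=O)[OX2H0][#6] describes a carbonyl carbon bonded to an oxygen that is itself bonded to carbon (no H on that O) (an ester).
(A) contains a methyl-ester group (-C(=O)OCH3), which satisfies every atom and bond constraint.
(B) has a carboxylic acid group (-C(=O)OH) but the singly-bonded O carries H (OX2H1, not H0).
(C) has a methoxy ether (-OCH3) but the ether oxygen is not adjacent to a C=O carbon.
So the answer is (A).

A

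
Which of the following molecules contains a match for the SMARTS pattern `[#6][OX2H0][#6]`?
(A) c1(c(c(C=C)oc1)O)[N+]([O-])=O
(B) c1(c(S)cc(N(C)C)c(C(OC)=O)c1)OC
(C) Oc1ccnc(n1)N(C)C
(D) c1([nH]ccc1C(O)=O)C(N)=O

B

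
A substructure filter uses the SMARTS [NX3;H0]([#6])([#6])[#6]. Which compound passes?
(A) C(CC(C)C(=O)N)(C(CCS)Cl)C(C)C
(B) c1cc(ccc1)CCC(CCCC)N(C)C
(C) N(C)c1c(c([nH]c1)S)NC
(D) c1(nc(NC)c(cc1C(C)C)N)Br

[NX3;H0]([#6])([#6])[#6] describes a trivalent nitrogen with no H, bonded to three carbons (a tertiary amine).
(A) has a primary amide (-C(=O)NH2) but the amide nitrogen has H2 and only one carbon neighbour.
(B) contains a dimethylamino group (-N(CH3)2), which satisfies every atom and bond constraint.
(C) has an N-methylamino group (-NHCH3) but the nitrogen still has one H (H1), not H0.
(D) has an N-methylamino group (-NHCH3) but the nitrogen still has one H (H1), not H0.
So the answer is (B).

B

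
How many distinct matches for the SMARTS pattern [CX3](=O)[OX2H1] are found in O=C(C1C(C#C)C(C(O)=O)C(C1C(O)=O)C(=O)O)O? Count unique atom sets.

4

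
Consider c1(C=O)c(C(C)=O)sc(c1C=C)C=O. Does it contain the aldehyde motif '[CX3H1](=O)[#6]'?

Yes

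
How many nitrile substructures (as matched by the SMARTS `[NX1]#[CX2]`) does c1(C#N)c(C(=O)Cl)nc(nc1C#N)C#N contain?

[NX1]#[CX2] is the SMARTS for a nitrile: a nitrogen triple-bonded to a two-connected carbon.
The molecule carries 3 separate instances of a nitrile (-C#N) meeting every constraint; each maps to a distinct set of atoms, giving 3 matches.

3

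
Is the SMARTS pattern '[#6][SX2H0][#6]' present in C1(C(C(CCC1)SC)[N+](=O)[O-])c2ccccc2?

Yes

The pattern [#6][SX2H0][#6] describes an aliphatic sulfur bridging two carbons with no H on the sulfur — a thioether.
The molecule carries a methylthio ether (-SCH3), whose atoms satisfy every constraint of the query, so the pattern matches.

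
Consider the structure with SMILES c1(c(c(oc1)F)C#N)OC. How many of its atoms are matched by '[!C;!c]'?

Check the 10 heavy atoms by environment: 1× o (aromatic) → match; 4× c (aromatic) → no; 1× F → match; 2× C → no; 1× N → match; 1× O → match.
Summing the matching environments: 1 + 1 + 1 + 1 = 4 matching atoms.

4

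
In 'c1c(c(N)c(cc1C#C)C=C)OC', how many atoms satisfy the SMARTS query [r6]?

6

The query [r6] means: r6 matches atoms in a six-membered ring.
Check the 13 heavy atoms by environment: 6× c (aromatic, in 6-ring) → match; 5× C (acyclic) → no; 1× O (acyclic) → no; 1× N (acyclic) → no.
That gives 6 matching atoms.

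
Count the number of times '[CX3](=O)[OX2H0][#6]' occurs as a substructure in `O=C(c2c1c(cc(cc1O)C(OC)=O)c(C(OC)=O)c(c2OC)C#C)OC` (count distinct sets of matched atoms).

[CX3](=O)[OX2H0][#6] is the SMARTS for an ester: a carbonyl carbon bonded to an oxygen that is itself bonded to carbon (no H on that O).
The molecule carries 3 separate instances of a methyl-ester group (-C(=O)OCH3) meeting every constraint; each maps to a distinct set of atoms, giving 3 matches.

3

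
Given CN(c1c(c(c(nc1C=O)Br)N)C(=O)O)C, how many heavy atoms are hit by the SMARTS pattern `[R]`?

6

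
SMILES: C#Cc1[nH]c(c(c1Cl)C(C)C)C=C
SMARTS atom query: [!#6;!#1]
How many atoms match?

2

The query [!#6;!#1] means: not carbon and not hydrogen — any heteroatom.
Check the 13 heavy atoms by environment: 1× n (aromatic) → match; 4× c (aromatic) → no; 1× Cl → match; 7× C → no.
Summing the matching environments: 1 + 1 = 2 matching atoms.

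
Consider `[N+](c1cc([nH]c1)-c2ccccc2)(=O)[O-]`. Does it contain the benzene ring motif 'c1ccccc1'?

Yes

The pattern c1ccccc1 describes six aromatic carbons in a ring — a benzene ring.
The molecule carries a phenyl ring, whose atoms satisfy every constraint of the query, so the pattern matches.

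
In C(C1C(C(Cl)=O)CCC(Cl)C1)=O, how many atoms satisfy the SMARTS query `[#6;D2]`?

Check the 12 heavy atoms by environment: 4× C (D3) → no; 4× C (D2) → match; 2× O (D1) → no; 2× Cl (D1) → no.
That gives 4 matching atoms.

4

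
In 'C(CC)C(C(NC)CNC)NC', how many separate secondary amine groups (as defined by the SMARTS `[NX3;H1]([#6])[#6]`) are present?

[NX3;H1]([#6])[#6] is the SMARTS for a secondary amine: a trivalent nitrogen with one H, bonded to two carbons.
The molecule carries 3 separate instances of an N-methylamino group (-NHCH3) meeting every constraint; each maps to a distinct set of atoms, giving 3 matches.

3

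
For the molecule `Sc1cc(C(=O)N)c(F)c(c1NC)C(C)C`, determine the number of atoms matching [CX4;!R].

4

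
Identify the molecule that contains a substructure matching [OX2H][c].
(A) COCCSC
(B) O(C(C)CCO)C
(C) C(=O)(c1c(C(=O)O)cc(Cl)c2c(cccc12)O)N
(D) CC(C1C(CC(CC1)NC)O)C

C

[OX2H][c] describes a hydroxyl oxygen attached to an aromatic carbon (a phenol).
(A) has a methoxy ether (-OCH3) but the oxygen has H0, not H1.
(B) has a hydroxyl group (-OH) but the -OH is on an aliphatic carbon, not an aromatic c.
(C) contains a hydroxyl group (-OH), which satisfies every atom and bond constraint.
(D) has a hydroxyl group (-OH) but the -OH is on an aliphatic carbon, not an aromatic c.
So the answer is (C).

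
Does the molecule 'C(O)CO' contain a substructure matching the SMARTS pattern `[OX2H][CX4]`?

Yes

The pattern [OX2H][CX4] describes a hydroxyl oxygen bound to an sp3 (X4) carbon — an aliphatic alcohol.
The molecule carries a hydroxyl group (-OH), whose atoms satisfy every constraint of the query, so the pattern matches.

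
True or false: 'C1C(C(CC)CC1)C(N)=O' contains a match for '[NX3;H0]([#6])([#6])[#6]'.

The pattern [NX3;H0]([#6])([#6])[#6] describes a trivalent nitrogen with no H, bonded to three carbons — a tertiary amine.
The closest candidate here is a primary amide (-C(=O)NH2), but the amide nitrogen has H2 and only one carbon neighbour. No other fragment satisfies the full query, so there is no match.

False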